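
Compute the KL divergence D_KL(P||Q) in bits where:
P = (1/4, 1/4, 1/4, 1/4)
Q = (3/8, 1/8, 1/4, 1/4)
0.1038 bits

KL divergence: D_KL(P||Q) = Σ p(x) log(p(x)/q(x))

Computing term by term:
  x=0: 1/4 × log_2[(1/4)/(3/8)] = 1/4 × -0.5850 = -0.1462
  x=1: 1/4 × log_2[(1/4)/(1/8)] = 1/4 × 1.0000 = 0.2500
  x=2: 1/4 × log_2[(1/4)/(1/4)] = 1/4 × 0.0000 = 0.0000
  x=3: 1/4 × log_2[(1/4)/(1/4)] = 1/4 × 0.0000 = 0.0000

D_KL(P||Q) = 0.1038 bits

Note: KL divergence is always non-negative and equals 0 iff P = Q.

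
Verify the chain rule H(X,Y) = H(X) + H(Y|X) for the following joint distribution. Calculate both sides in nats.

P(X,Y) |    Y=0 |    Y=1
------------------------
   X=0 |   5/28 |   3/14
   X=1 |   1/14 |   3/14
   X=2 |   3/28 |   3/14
H(X,Y) = 1.7257, H(X) = 1.0898, H(Y|X) = 0.6359 (all in nats)

Chain rule: H(X,Y) = H(X) + H(Y|X)

Left side — joint entropy directly:
H(X,Y) = -Σ p(x,y) log p(x,y) = 1.7257 nats

Right side — compute H(Y|X) from the conditional distributions:
P(X) = (11/28, 2/7, 9/28), so H(X) = 1.0898 nats
H(Y|X) = Σ_x P(X=x) · H(Y|X=x):
  P(Y|X=0) = (5/11, 6/11), H(Y|X=0) = 0.6890, weight P(X=0) = 11/28
  P(Y|X=1) = (1/4, 3/4), H(Y|X=1) = 0.5623, weight P(X=1) = 2/7
  P(Y|X=2) = (1/3, 2/3), H(Y|X=2) = 0.6365, weight P(X=2) = 9/28
H(Y|X) = 0.6359 nats

H(X) + H(Y|X) = 1.0898 + 0.6359 = 1.7257 nats

Both sides equal 1.7257 nats. ✓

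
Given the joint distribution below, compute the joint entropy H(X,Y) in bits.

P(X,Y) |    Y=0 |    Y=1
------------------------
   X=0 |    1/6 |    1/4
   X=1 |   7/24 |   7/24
1.9678 bits

Joint entropy is H(X,Y) = -Σ_{x,y} p(x,y) log p(x,y).

Summing over all non-zero entries:
H(X,Y) = -[1/6·log_2(1/6) + 1/4·log_2(1/4) + 7/24·log_2(7/24) + 7/24·log_2(7/24)]
H(X,Y) = 1.9678 bits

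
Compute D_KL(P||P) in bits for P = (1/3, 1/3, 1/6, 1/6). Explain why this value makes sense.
0.0000 bits

KL divergence satisfies the Gibbs inequality: D_KL(P||Q) ≥ 0 for all distributions P, Q.

D_KL(P||Q) = Σ p(x) log(p(x)/q(x))
Each term is p(x) × log_2(p(x)/p(x)) = p(x) × log_2(1) = 0, so the sum is 0.
D_KL(P||Q) = 0.0000 bits

When P = Q, the KL divergence is exactly 0, as there is no 'divergence' between identical distributions.

This non-negativity is a fundamental property: relative entropy cannot be negative because it measures how different Q is from P.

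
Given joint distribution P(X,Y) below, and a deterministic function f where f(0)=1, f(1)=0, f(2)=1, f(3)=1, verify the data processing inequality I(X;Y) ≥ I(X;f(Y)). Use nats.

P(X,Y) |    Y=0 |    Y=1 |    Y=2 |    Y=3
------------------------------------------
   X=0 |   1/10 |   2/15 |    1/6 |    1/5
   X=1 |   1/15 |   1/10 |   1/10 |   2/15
I(X;Y) = 0.0007, I(X;f(Y)) = 0.0005, inequality holds: 0.0007 ≥ 0.0005

Data Processing Inequality: For any Markov chain X → Y → Z, we have I(X;Y) ≥ I(X;Z).

Here Z = f(Y) is a deterministic function of Y, forming X → Y → Z.

Original I(X;Y) = 0.0007 nats

After applying f:
P(X,Z) where Z=f(Y):
- P(X,Z=0) = P(X,Y=1)
- P(X,Z=1) = P(X,Y=0) + P(X,Y=2) + P(X,Y=3)

I(X;Z) = I(X;f(Y)) = 0.0005 nats

Verification: 0.0007 ≥ 0.0005 ✓

Information cannot be created by processing; the function f can only lose information about X.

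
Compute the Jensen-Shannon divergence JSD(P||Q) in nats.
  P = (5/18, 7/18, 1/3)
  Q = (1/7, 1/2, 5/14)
0.0147 nats

Jensen-Shannon divergence is:
JSD(P||Q) = 0.5 × D_KL(P||M) + 0.5 × D_KL(Q||M)
where M = 0.5 × (P + Q) is the mixture distribution.

M = 0.5 × (5/18, 7/18, 1/3) + 0.5 × (1/7, 1/2, 5/14) = (0.210317, 4/9, 0.345238)

D_KL(P||M) = 0.0137 nats
D_KL(Q||M) = 0.0157 nats

JSD(P||Q) = 0.5 × 0.0137 + 0.5 × 0.0157 = 0.0147 nats

Unlike KL divergence, JSD is symmetric and bounded: 0 ≤ JSD ≤ log(2).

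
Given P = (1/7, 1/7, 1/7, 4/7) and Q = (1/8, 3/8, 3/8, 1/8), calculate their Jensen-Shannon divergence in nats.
0.1317 nats

Jensen-Shannon divergence is:
JSD(P||Q) = 0.5 × D_KL(P||M) + 0.5 × D_KL(Q||M)
where M = 0.5 × (P + Q) is the mixture distribution.

M = 0.5 × (1/7, 1/7, 1/7, 4/7) + 0.5 × (1/8, 3/8, 3/8, 1/8) = (0.133929, 0.258929, 0.258929, 0.348214)

D_KL(P||M) = 0.1223 nats
D_KL(Q||M) = 0.1411 nats

JSD(P||Q) = 0.5 × 0.1223 + 0.5 × 0.1411 = 0.1317 nats

Unlike KL divergence, JSD is symmetric and bounded: 0 ≤ JSD ≤ log(2).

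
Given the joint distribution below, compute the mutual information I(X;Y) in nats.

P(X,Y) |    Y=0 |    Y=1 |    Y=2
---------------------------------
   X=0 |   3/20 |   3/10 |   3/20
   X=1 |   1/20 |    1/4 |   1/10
0.0133 nats

Mutual information: I(X;Y) = H(X) + H(Y) - H(X,Y)

Marginals:
P(X) = (3/5, 2/5), H(X) = 0.6730 nats
P(Y) = (1/5, 11/20, 1/4), H(Y) = 0.9973 nats

Joint entropy: H(X,Y) = 1.6569 nats

I(X;Y) = 0.6730 + 0.9973 - 1.6569 = 0.0133 nats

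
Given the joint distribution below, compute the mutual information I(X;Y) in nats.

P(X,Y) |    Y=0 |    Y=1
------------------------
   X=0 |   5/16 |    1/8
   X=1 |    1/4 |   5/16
0.0372 nats

Mutual information: I(X;Y) = H(X) + H(Y) - H(X,Y)

Marginals:
P(X) = (7/16, 9/16), H(X) = 0.6853 nats
P(Y) = (9/16, 7/16), H(Y) = 0.6853 nats

Joint entropy: H(X,Y) = 1.3335 nats

I(X;Y) = 0.6853 + 0.6853 - 1.3335 = 0.0372 nats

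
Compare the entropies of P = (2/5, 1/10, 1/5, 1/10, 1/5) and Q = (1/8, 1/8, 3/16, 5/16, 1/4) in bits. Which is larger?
Q

Computing entropies in bits:
H(P) = 2.1219
H(Q) = 2.2272

Distribution Q has higher entropy.

Intuition: The distribution closer to uniform (more spread out) has higher entropy.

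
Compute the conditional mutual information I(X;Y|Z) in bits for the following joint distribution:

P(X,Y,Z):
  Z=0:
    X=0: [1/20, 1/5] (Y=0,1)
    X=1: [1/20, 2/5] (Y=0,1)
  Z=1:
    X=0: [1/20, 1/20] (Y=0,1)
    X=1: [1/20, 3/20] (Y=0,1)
0.0205 bits

Conditional mutual information: I(X;Y|Z) = H(X|Z) + H(Y|Z) - H(X,Y|Z)

H(Z) = 0.8813
H(X,Z) = 1.8150 → H(X|Z) = 0.9337
H(Y,Z) = 1.5710 → H(Y|Z) = 0.6897
H(X,Y,Z) = 2.4842 → H(X,Y|Z) = 1.6029

I(X;Y|Z) = 0.9337 + 0.6897 - 1.6029 = 0.0205 bits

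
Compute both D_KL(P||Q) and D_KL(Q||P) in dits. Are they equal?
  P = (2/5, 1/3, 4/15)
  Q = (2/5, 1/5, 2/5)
D_KL(P||Q) = 0.0270, D_KL(Q||P) = 0.0261

KL divergence is not symmetric: D_KL(P||Q) ≠ D_KL(Q||P) in general.

D_KL(P||Q) = 0.0270 dits
D_KL(Q||P) = 0.0261 dits

No, they are not equal!

This asymmetry is why KL divergence is not a true distance metric.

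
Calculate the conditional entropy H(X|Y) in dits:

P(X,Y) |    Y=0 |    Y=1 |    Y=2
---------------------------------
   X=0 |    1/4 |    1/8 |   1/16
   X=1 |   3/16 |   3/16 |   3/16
0.2821 dits

Using the chain rule: H(X|Y) = H(X,Y) - H(Y)

First, compute H(X,Y) = 0.7476 dits

Marginal P(Y) = (7/16, 5/16, 1/4)
H(Y) = 0.4654 dits

H(X|Y) = H(X,Y) - H(Y) = 0.7476 - 0.4654 = 0.2821 dits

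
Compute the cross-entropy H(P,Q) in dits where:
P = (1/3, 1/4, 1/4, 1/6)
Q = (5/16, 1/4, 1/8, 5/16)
0.6289 dits

Cross-entropy: H(P,Q) = -Σ p(x) log q(x)

Alternatively: H(P,Q) = H(P) + D_KL(P||Q)
H(P) = 0.5898 dits
D_KL(P||Q) = 0.0391 dits

H(P,Q) = 0.5898 + 0.0391 = 0.6289 dits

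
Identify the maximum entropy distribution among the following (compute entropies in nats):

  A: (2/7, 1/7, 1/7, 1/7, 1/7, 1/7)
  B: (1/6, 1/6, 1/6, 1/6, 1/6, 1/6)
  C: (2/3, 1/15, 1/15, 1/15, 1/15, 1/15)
B

For a discrete distribution over n outcomes, entropy is maximized by the uniform distribution.

Computing entropies:
H(A) = 1.7479 nats
H(B) = 1.7918 nats
H(C) = 1.1730 nats

The uniform distribution (where all probabilities equal 1/6) achieves the maximum entropy of log_e(6) = 1.7918 nats.

Distribution B has the highest entropy.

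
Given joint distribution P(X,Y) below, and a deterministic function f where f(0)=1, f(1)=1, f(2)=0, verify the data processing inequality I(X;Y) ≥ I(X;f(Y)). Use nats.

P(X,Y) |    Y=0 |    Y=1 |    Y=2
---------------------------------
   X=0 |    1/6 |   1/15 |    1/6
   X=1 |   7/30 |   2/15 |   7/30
I(X;Y) = 0.0024, I(X;f(Y)) = 0.0004, inequality holds: 0.0024 ≥ 0.0004

Data Processing Inequality: For any Markov chain X → Y → Z, we have I(X;Y) ≥ I(X;Z).

Here Z = f(Y) is a deterministic function of Y, forming X → Y → Z.

Original I(X;Y) = 0.0024 nats

After applying f:
P(X,Z) where Z=f(Y):
- P(X,Z=0) = P(X,Y=2)
- P(X,Z=1) = P(X,Y=0) + P(X,Y=1)

I(X;Z) = I(X;f(Y)) = 0.0004 nats

Verification: 0.0024 ≥ 0.0004 ✓

Information cannot be created by processing; the function f can only lose information about X.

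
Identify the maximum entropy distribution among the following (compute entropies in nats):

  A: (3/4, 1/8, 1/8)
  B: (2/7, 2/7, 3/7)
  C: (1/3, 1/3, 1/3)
C

For a discrete distribution over n outcomes, entropy is maximized by the uniform distribution.

Computing entropies:
H(A) = 0.7356 nats
H(B) = 1.0790 nats
H(C) = 1.0986 nats

The uniform distribution (where all probabilities equal 1/3) achieves the maximum entropy of log_e(3) = 1.0986 nats.

Distribution C has the highest entropy.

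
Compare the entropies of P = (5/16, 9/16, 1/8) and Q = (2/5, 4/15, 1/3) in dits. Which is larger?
Q

Computing entropies in dits:
H(P) = 0.4113
H(Q) = 0.4713

Distribution Q has higher entropy.

Intuition: The distribution closer to uniform (more spread out) has higher entropy.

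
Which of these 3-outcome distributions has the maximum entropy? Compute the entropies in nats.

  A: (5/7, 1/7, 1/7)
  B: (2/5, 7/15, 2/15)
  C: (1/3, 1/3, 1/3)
C

For a discrete distribution over n outcomes, entropy is maximized by the uniform distribution.

Computing entropies:
H(A) = 0.7963 nats
H(B) = 0.9908 nats
H(C) = 1.0986 nats

The uniform distribution (where all probabilities equal 1/3) achieves the maximum entropy of log_e(3) = 1.0986 nats.

Distribution C has the highest entropy.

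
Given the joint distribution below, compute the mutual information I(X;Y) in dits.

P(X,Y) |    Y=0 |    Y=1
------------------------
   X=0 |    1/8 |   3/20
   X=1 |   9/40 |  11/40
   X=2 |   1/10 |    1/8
0.0000 dits

Mutual information: I(X;Y) = H(X) + H(Y) - H(X,Y)

Marginals:
P(X) = (11/40, 1/2, 9/40), H(X) = 0.4505 dits
P(Y) = (9/20, 11/20), H(Y) = 0.2989 dits

Joint entropy: H(X,Y) = 0.7493 dits

I(X;Y) = 0.4505 + 0.2989 - 0.7493 = 0.0000 dits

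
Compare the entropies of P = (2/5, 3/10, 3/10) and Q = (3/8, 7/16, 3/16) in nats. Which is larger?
P

Computing entropies in nats:
H(P) = 1.0889
H(Q) = 1.0434

Distribution P has higher entropy.

Intuition: The distribution closer to uniform (more spread out) has higher entropy.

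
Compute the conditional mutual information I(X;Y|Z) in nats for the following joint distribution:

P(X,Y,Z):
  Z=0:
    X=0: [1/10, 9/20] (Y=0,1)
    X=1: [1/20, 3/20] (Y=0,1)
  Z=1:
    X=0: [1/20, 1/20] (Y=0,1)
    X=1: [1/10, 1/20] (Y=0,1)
0.0055 nats

Conditional mutual information: I(X;Y|Z) = H(X|Z) + H(Y|Z) - H(X,Y|Z)

H(Z) = 0.5623
H(X,Z) = 1.1655 → H(X|Z) = 0.6032
H(Y,Z) = 1.1059 → H(Y|Z) = 0.5436
H(X,Y,Z) = 1.7036 → H(X,Y|Z) = 1.1412

I(X;Y|Z) = 0.6032 + 0.5436 - 1.1412 = 0.0055 nats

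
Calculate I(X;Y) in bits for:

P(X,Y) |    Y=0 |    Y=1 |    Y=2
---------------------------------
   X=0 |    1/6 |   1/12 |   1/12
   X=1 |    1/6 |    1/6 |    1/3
0.0546 bits

Mutual information: I(X;Y) = H(X) + H(Y) - H(X,Y)

Marginals:
P(X) = (1/3, 2/3), H(X) = 0.9183 bits
P(Y) = (1/3, 1/4, 5/12), H(Y) = 1.5546 bits

Joint entropy: H(X,Y) = 2.4183 bits

I(X;Y) = 0.9183 + 1.5546 - 2.4183 = 0.0546 bits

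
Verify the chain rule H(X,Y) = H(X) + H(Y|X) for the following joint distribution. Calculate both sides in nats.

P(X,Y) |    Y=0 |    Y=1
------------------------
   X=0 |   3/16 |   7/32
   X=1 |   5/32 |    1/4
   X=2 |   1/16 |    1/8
H(X,Y) = 1.7162, H(X) = 1.0458, H(Y|X) = 0.6704 (all in nats)

Chain rule: H(X,Y) = H(X) + H(Y|X)

Left side — joint entropy directly:
H(X,Y) = -Σ p(x,y) log p(x,y) = 1.7162 nats

Right side — compute H(Y|X) from the conditional distributions:
P(X) = (13/32, 13/32, 3/16), so H(X) = 1.0458 nats
H(Y|X) = Σ_x P(X=x) · H(Y|X=x):
  P(Y|X=0) = (6/13, 7/13), H(Y|X=0) = 0.6902, weight P(X=0) = 13/32
  P(Y|X=1) = (5/13, 8/13), H(Y|X=1) = 0.6663, weight P(X=1) = 13/32
  P(Y|X=2) = (1/3, 2/3), H(Y|X=2) = 0.6365, weight P(X=2) = 3/16
H(Y|X) = 0.6704 nats

H(X) + H(Y|X) = 1.0458 + 0.6704 = 1.7162 nats

Both sides equal 1.7162 nats. ✓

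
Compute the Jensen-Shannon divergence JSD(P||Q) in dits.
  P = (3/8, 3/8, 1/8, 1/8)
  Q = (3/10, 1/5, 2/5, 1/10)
0.0235 dits

Jensen-Shannon divergence is:
JSD(P||Q) = 0.5 × D_KL(P||M) + 0.5 × D_KL(Q||M)
where M = 0.5 × (P + Q) is the mixture distribution.

M = 0.5 × (3/8, 3/8, 1/8, 1/8) + 0.5 × (3/10, 1/5, 2/5, 1/10) = (0.3375, 0.2875, 0.2625, 0.1125)

D_KL(P||M) = 0.0259 dits
D_KL(Q||M) = 0.0212 dits

JSD(P||Q) = 0.5 × 0.0259 + 0.5 × 0.0212 = 0.0235 dits

Unlike KL divergence, JSD is symmetric and bounded: 0 ≤ JSD ≤ log(2).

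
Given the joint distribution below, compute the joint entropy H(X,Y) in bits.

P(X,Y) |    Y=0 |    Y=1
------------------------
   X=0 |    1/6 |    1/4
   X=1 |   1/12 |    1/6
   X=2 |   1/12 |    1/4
2.4591 bits

Joint entropy is H(X,Y) = -Σ_{x,y} p(x,y) log p(x,y).

Summing over all non-zero entries:
H(X,Y) = -[1/6·log_2(1/6) + 1/4·log_2(1/4) + 1/12·log_2(1/12) + 1/6·log_2(1/6) + 1/12·log_2(1/12) + 1/4·log_2(1/4)]
H(X,Y) = 2.4591 bits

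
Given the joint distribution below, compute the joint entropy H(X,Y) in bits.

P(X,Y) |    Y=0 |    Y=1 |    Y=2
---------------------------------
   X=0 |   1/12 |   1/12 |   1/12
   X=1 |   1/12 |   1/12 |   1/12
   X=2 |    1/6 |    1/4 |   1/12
3.0221 bits

Joint entropy is H(X,Y) = -Σ_{x,y} p(x,y) log p(x,y).

Summing over all non-zero entries:
H(X,Y) = -[1/12·log_2(1/12) + 1/12·log_2(1/12) + 1/12·log_2(1/12) + 1/12·log_2(1/12) + 1/12·log_2(1/12) + 1/12·log_2(1/12) + 1/6·log_2(1/6) + 1/4·log_2(1/4) + 1/12·log_2(1/12)]
H(X,Y) = 3.0221 bits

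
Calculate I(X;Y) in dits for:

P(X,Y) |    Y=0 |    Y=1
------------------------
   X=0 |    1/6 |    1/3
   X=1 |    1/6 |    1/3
0.0000 dits

Mutual information: I(X;Y) = H(X) + H(Y) - H(X,Y)

Marginals:
P(X) = (1/2, 1/2), H(X) = 0.3010 dits
P(Y) = (1/3, 2/3), H(Y) = 0.2764 dits

Joint entropy: H(X,Y) = 0.5775 dits

I(X;Y) = 0.3010 + 0.2764 - 0.5775 = 0.0000 dits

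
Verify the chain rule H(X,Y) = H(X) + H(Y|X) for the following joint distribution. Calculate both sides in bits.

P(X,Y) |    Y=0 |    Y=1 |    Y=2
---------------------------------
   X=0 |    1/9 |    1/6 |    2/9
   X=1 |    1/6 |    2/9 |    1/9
H(X,Y) = 2.5305, H(X) = 1.0000, H(Y|X) = 1.5305 (all in bits)

Chain rule: H(X,Y) = H(X) + H(Y|X)

Left side — joint entropy directly:
H(X,Y) = -Σ p(x,y) log p(x,y) = 2.5305 bits

Right side — compute H(Y|X) from the conditional distributions:
P(X) = (1/2, 1/2), so H(X) = 1.0000 bits
H(Y|X) = Σ_x P(X=x) · H(Y|X=x):
  P(Y|X=0) = (2/9, 1/3, 4/9), H(Y|X=0) = 1.5305, weight P(X=0) = 1/2
  P(Y|X=1) = (1/3, 4/9, 2/9), H(Y|X=1) = 1.5305, weight P(X=1) = 1/2
H(Y|X) = 1.5305 bits

H(X) + H(Y|X) = 1.0000 + 1.5305 = 2.5305 bits

Both sides equal 2.5305 bits. ✓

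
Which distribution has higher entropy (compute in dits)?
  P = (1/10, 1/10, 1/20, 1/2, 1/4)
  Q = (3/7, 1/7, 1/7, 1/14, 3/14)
Q

Computing entropies in dits:
H(P) = 0.5661
H(Q) = 0.6244

Distribution Q has higher entropy.

Intuition: The distribution closer to uniform (more spread out) has higher entropy.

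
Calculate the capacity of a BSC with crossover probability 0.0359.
0.7768 bits

For a binary symmetric channel (BSC) with error probability p:
Capacity C = 1 - H(p) bits per symbol

where H(p) = -p log₂(p) - (1-p) log₂(1-p) is the binary entropy function.

H(0.0359) = 0.2232 bits
C = 1 - 0.2232 = 0.7768 bits per symbol

This means we can reliably transmit up to 0.7768 bits of information per channel use.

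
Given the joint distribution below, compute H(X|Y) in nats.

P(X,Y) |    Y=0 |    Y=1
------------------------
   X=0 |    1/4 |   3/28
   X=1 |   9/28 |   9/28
0.6326 nats

Using the chain rule: H(X|Y) = H(X,Y) - H(Y)

First, compute H(X,Y) = 1.3155 nats

Marginal P(Y) = (4/7, 3/7)
H(Y) = 0.6829 nats

H(X|Y) = H(X,Y) - H(Y) = 1.3155 - 0.6829 = 0.6326 nats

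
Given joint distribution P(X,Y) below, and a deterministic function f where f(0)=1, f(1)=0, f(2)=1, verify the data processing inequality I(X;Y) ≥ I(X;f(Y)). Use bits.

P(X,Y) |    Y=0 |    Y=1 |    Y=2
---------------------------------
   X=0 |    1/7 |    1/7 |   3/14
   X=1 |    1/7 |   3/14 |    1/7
I(X;Y) = 0.0207, I(X;f(Y)) = 0.0161, inequality holds: 0.0207 ≥ 0.0161

Data Processing Inequality: For any Markov chain X → Y → Z, we have I(X;Y) ≥ I(X;Z).

Here Z = f(Y) is a deterministic function of Y, forming X → Y → Z.

Original I(X;Y) = 0.0207 bits

After applying f:
P(X,Z) where Z=f(Y):
- P(X,Z=0) = P(X,Y=1)
- P(X,Z=1) = P(X,Y=0) + P(X,Y=2)

I(X;Z) = I(X;f(Y)) = 0.0161 bits

Verification: 0.0207 ≥ 0.0161 ✓

Information cannot be created by processing; the function f can only lose information about X.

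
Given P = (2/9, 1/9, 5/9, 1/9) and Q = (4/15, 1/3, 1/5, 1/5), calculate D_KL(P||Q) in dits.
0.1475 dits

KL divergence: D_KL(P||Q) = Σ p(x) log(p(x)/q(x))

Computing term by term:
  x=0: 2/9 × log_10[(2/9)/(4/15)] = 2/9 × -0.0792 = -0.0176
  x=1: 1/9 × log_10[(1/9)/(1/3)] = 1/9 × -0.4771 = -0.0530
  x=2: 5/9 × log_10[(5/9)/(1/5)] = 5/9 × 0.4437 = 0.2465
  x=3: 1/9 × log_10[(1/9)/(1/5)] = 1/9 × -0.2553 = -0.0284

D_KL(P||Q) = 0.1475 dits

Note: KL divergence is always non-negative and equals 0 iff P = Q.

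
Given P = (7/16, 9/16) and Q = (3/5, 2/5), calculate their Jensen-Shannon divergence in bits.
0.0192 bits

Jensen-Shannon divergence is:
JSD(P||Q) = 0.5 × D_KL(P||M) + 0.5 × D_KL(Q||M)
where M = 0.5 × (P + Q) is the mixture distribution.

M = 0.5 × (7/16, 9/16) + 0.5 × (3/5, 2/5) = (0.51875, 0.48125)

D_KL(P||M) = 0.0191 bits
D_KL(Q||M) = 0.0192 bits

JSD(P||Q) = 0.5 × 0.0191 + 0.5 × 0.0192 = 0.0192 bits

Unlike KL divergence, JSD is symmetric and bounded: 0 ≤ JSD ≤ log(2).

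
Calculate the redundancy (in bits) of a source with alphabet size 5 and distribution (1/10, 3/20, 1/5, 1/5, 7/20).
0.1203 bits

Redundancy measures how far a source is from maximum entropy:
R = H_max - H(X)

Maximum entropy for 5 symbols: H_max = log_2(5) = 2.3219 bits
Actual entropy: H(X) = 2.2016 bits
Redundancy: R = 2.3219 - 2.2016 = 0.1203 bits

This redundancy represents potential for compression: the source could be compressed by 0.1203 bits per symbol.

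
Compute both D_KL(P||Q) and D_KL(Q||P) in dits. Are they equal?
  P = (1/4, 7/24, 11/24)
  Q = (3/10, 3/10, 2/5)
D_KL(P||Q) = 0.0037, D_KL(Q||P) = 0.0038

KL divergence is not symmetric: D_KL(P||Q) ≠ D_KL(Q||P) in general.

D_KL(P||Q) = 0.0037 dits
D_KL(Q||P) = 0.0038 dits

No, they are not equal!

This asymmetry is why KL divergence is not a true distance metric.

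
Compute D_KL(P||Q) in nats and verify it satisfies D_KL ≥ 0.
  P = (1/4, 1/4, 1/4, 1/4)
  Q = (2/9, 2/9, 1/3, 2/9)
0.0164 nats

KL divergence satisfies the Gibbs inequality: D_KL(P||Q) ≥ 0 for all distributions P, Q.

D_KL(P||Q) = Σ p(x) log(p(x)/q(x))
Term by term:
  x=0: 1/4 × log_e[(1/4)/(2/9)] = 0.0294
  x=1: 1/4 × log_e[(1/4)/(2/9)] = 0.0294
  x=2: 1/4 × log_e[(1/4)/(1/3)] = -0.0719
  x=3: 1/4 × log_e[(1/4)/(2/9)] = 0.0294
D_KL(P||Q) = 0.0164 nats

D_KL(P||Q) = 0.0164 ≥ 0 ✓

This non-negativity is a fundamental property: relative entropy cannot be negative because it measures how different Q is from P.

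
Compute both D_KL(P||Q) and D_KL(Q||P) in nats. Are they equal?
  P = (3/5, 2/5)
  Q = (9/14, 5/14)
D_KL(P||Q) = 0.0039, D_KL(Q||P) = 0.0039

KL divergence is not symmetric: D_KL(P||Q) ≠ D_KL(Q||P) in general.

D_KL(P||Q) = 0.0039 nats
D_KL(Q||P) = 0.0039 nats

In this case they happen to be equal (to 4 decimal places).

This asymmetry is why KL divergence is not a true distance metric.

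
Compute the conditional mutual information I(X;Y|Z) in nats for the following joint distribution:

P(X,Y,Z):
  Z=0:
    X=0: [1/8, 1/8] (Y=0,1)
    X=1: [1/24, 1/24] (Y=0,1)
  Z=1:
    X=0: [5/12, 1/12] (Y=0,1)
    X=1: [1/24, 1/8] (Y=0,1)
0.0951 nats

Conditional mutual information: I(X;Y|Z) = H(X|Z) + H(Y|Z) - H(X,Y|Z)

H(Z) = 0.6365
H(X,Z) = 1.1988 → H(X|Z) = 0.5623
H(Y,Z) = 1.2816 → H(Y|Z) = 0.6451
H(X,Y,Z) = 1.7489 → H(X,Y|Z) = 1.1124

I(X;Y|Z) = 0.5623 + 0.6451 - 1.1124 = 0.0951 nats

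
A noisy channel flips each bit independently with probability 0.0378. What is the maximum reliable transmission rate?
0.7679 bits

For a binary symmetric channel (BSC) with error probability p:
Capacity C = 1 - H(p) bits per symbol

where H(p) = -p log₂(p) - (1-p) log₂(1-p) is the binary entropy function.

H(0.0378) = 0.2321 bits
C = 1 - 0.2321 = 0.7679 bits per symbol

This means we can reliably transmit up to 0.7679 bits of information per channel use.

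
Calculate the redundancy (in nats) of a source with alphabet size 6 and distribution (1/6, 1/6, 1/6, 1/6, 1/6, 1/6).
0.0000 nats

Redundancy measures how far a source is from maximum entropy:
R = H_max - H(X)

Maximum entropy for 6 symbols: H_max = log_e(6) = 1.7918 nats
Actual entropy: H(X) = 1.7918 nats
Redundancy: R = 1.7918 - 1.7918 = 0.0000 nats

This redundancy represents potential for compression: the source could be compressed by 0.0000 nats per symbol.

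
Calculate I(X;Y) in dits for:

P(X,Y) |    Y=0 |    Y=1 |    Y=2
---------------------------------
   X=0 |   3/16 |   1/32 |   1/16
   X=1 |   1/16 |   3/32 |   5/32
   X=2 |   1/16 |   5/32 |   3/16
0.0497 dits

Mutual information: I(X;Y) = H(X) + H(Y) - H(X,Y)

Marginals:
P(X) = (9/32, 5/16, 13/32), H(X) = 0.4717 dits
P(Y) = (5/16, 9/32, 13/32), H(Y) = 0.4717 dits

Joint entropy: H(X,Y) = 0.8937 dits

I(X;Y) = 0.4717 + 0.4717 - 0.8937 = 0.0497 dits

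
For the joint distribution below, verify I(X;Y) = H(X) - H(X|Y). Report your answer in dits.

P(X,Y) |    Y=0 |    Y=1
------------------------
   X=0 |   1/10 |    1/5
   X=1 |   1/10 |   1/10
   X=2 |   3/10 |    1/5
I(X;Y) = 0.0118 dits

Mutual information has multiple equivalent forms:
- I(X;Y) = H(X) - H(X|Y)
- I(X;Y) = H(Y) - H(Y|X)
- I(X;Y) = H(X) + H(Y) - H(X,Y)

Computing all quantities:
H(X) = 0.4472, H(Y) = 0.3010, H(X,Y) = 0.7365
H(X|Y) = 0.4354, H(Y|X) = 0.2893

Verification:
H(X) - H(X|Y) = 0.4472 - 0.4354 = 0.0118
H(Y) - H(Y|X) = 0.3010 - 0.2893 = 0.0118
H(X) + H(Y) - H(X,Y) = 0.4472 + 0.3010 - 0.7365 = 0.0118

All forms give I(X;Y) = 0.0118 dits. ✓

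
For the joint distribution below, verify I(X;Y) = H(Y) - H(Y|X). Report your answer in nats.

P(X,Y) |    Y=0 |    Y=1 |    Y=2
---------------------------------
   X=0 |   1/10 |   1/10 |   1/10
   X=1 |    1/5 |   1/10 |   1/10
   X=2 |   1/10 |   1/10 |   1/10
I(X;Y) = 0.0138 nats

Mutual information has multiple equivalent forms:
- I(X;Y) = H(X) - H(X|Y)
- I(X;Y) = H(Y) - H(Y|X)
- I(X;Y) = H(X) + H(Y) - H(X,Y)

Computing all quantities:
H(X) = 1.0889, H(Y) = 1.0889, H(X,Y) = 2.1640
H(X|Y) = 1.0751, H(Y|X) = 1.0751

Verification:
H(X) - H(X|Y) = 1.0889 - 1.0751 = 0.0138
H(Y) - H(Y|X) = 1.0889 - 1.0751 = 0.0138
H(X) + H(Y) - H(X,Y) = 1.0889 + 1.0889 - 2.1640 = 0.0138

All forms give I(X;Y) = 0.0138 nats. ✓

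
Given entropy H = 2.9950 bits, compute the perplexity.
7.9723

Perplexity is 2^H (or exp(H) for natural log).

H = 2.9950 bits
Perplexity = 2^2.9950 = 7.9723

Interpretation: The model's uncertainty is equivalent to choosing uniformly among 8.0 options.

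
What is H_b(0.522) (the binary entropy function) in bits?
0.9986 bits

The binary entropy function is:
H(p) = -p log(p) - (1-p) log(1-p)

H(0.522) = -0.522 × log_2(0.522) - 0.478 × log_2(0.478)
H(0.522) = 0.9986 bits

Note: Binary entropy is maximized at p=0.5 (H=1 bit) and minimized at p=0 or p=1 (H=0).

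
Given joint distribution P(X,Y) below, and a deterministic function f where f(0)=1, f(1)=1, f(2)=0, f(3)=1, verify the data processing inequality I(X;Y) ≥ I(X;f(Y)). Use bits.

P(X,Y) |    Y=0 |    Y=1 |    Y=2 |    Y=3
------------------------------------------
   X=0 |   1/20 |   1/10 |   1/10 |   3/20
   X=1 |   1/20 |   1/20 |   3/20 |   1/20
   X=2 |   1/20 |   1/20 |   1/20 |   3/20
I(X;Y) = 0.0884, I(X;f(Y)) = 0.0618, inequality holds: 0.0884 ≥ 0.0618

Data Processing Inequality: For any Markov chain X → Y → Z, we have I(X;Y) ≥ I(X;Z).

Here Z = f(Y) is a deterministic function of Y, forming X → Y → Z.

Original I(X;Y) = 0.0884 bits

After applying f:
P(X,Z) where Z=f(Y):
- P(X,Z=0) = P(X,Y=2)
- P(X,Z=1) = P(X,Y=0) + P(X,Y=1) + P(X,Y=3)

I(X;Z) = I(X;f(Y)) = 0.0618 bits

Verification: 0.0884 ≥ 0.0618 ✓

Information cannot be created by processing; the function f can only lose information about X.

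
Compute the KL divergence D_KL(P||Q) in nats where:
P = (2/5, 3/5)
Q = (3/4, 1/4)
0.2738 nats

KL divergence: D_KL(P||Q) = Σ p(x) log(p(x)/q(x))

Computing term by term:
  x=0: 2/5 × log_e[(2/5)/(3/4)] = 2/5 × -0.6286 = -0.2514
  x=1: 3/5 × log_e[(3/5)/(1/4)] = 3/5 × 0.8755 = 0.5253

D_KL(P||Q) = 0.2738 nats

Note: KL divergence is always non-negative and equals 0 iff P = Q.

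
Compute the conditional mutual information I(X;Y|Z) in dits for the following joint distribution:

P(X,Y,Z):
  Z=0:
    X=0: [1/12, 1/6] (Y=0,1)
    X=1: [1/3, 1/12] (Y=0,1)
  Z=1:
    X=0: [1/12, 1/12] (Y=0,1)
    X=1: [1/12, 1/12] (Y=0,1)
0.0319 dits

Conditional mutual information: I(X;Y|Z) = H(X|Z) + H(Y|Z) - H(X,Y|Z)

H(Z) = 0.2764
H(X,Z) = 0.5683 → H(X|Z) = 0.2919
H(Y,Z) = 0.5683 → H(Y|Z) = 0.2919
H(X,Y,Z) = 0.8283 → H(X,Y|Z) = 0.5519

I(X;Y|Z) = 0.2919 + 0.2919 - 0.5519 = 0.0319 dits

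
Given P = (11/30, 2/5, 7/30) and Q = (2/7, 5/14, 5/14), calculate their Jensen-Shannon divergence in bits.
0.0139 bits

Jensen-Shannon divergence is:
JSD(P||Q) = 0.5 × D_KL(P||M) + 0.5 × D_KL(Q||M)
where M = 0.5 × (P + Q) is the mixture distribution.

M = 0.5 × (11/30, 2/5, 7/30) + 0.5 × (2/7, 5/14, 5/14) = (0.32619, 0.378571, 0.295238)

D_KL(P||M) = 0.0144 bits
D_KL(Q||M) = 0.0134 bits

JSD(P||Q) = 0.5 × 0.0144 + 0.5 × 0.0134 = 0.0139 bits

Unlike KL divergence, JSD is symmetric and bounded: 0 ≤ JSD ≤ log(2).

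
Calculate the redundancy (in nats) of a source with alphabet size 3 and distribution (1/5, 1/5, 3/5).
0.1483 nats

Redundancy measures how far a source is from maximum entropy:
R = H_max - H(X)

Maximum entropy for 3 symbols: H_max = log_e(3) = 1.0986 nats
Actual entropy: H(X) = 0.9503 nats
Redundancy: R = 1.0986 - 0.9503 = 0.1483 nats

This redundancy represents potential for compression: the source could be compressed by 0.1483 nats per symbol.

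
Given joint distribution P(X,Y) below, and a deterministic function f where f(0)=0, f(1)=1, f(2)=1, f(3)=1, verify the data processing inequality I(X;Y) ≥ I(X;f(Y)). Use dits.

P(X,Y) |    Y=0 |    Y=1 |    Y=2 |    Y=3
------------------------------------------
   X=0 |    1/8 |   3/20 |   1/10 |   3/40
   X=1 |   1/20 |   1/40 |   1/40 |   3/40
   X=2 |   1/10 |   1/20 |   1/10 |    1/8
I(X;Y) = 0.0198, I(X;f(Y)) = 0.0001, inequality holds: 0.0198 ≥ 0.0001

Data Processing Inequality: For any Markov chain X → Y → Z, we have I(X;Y) ≥ I(X;Z).

Here Z = f(Y) is a deterministic function of Y, forming X → Y → Z.

Original I(X;Y) = 0.0198 dits

After applying f:
P(X,Z) where Z=f(Y):
- P(X,Z=0) = P(X,Y=0)
- P(X,Z=1) = P(X,Y=1) + P(X,Y=2) + P(X,Y=3)

I(X;Z) = I(X;f(Y)) = 0.0001 dits

Verification: 0.0198 ≥ 0.0001 ✓

Information cannot be created by processing; the function f can only lose information about X.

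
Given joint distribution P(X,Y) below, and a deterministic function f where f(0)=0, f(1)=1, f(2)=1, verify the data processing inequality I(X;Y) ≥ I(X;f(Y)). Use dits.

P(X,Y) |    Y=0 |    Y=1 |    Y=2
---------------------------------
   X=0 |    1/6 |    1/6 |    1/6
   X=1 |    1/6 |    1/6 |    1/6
I(X;Y) = 0.0000, I(X;f(Y)) = 0.0000, inequality holds: 0.0000 ≥ 0.0000

Data Processing Inequality: For any Markov chain X → Y → Z, we have I(X;Y) ≥ I(X;Z).

Here Z = f(Y) is a deterministic function of Y, forming X → Y → Z.

Original I(X;Y) = 0.0000 dits

After applying f:
P(X,Z) where Z=f(Y):
- P(X,Z=0) = P(X,Y=0)
- P(X,Z=1) = P(X,Y=1) + P(X,Y=2)

I(X;Z) = I(X;f(Y)) = 0.0000 dits

Verification: 0.0000 ≥ 0.0000 ✓

Information cannot be created by processing; the function f can only lose information about X.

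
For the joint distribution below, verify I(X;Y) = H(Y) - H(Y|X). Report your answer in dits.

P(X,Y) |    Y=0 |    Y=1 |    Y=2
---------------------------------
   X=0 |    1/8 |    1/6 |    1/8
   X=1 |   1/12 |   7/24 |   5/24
I(X;Y) = 0.0078 dits

Mutual information has multiple equivalent forms:
- I(X;Y) = H(X) - H(X|Y)
- I(X;Y) = H(Y) - H(Y|X)
- I(X;Y) = H(X) + H(Y) - H(X,Y)

Computing all quantities:
H(X) = 0.2950, H(Y) = 0.4563, H(X,Y) = 0.7434
H(X|Y) = 0.2871, H(Y|X) = 0.4484

Verification:
H(X) - H(X|Y) = 0.2950 - 0.2871 = 0.0078
H(Y) - H(Y|X) = 0.4563 - 0.4484 = 0.0078
H(X) + H(Y) - H(X,Y) = 0.2950 + 0.4563 - 0.7434 = 0.0078

All forms give I(X;Y) = 0.0078 dits. ✓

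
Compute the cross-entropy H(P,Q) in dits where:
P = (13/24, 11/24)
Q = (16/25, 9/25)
0.3083 dits

Cross-entropy: H(P,Q) = -Σ p(x) log q(x)

Alternatively: H(P,Q) = H(P) + D_KL(P||Q)
H(P) = 0.2995 dits
D_KL(P||Q) = 0.0088 dits

H(P,Q) = 0.2995 + 0.0088 = 0.3083 dits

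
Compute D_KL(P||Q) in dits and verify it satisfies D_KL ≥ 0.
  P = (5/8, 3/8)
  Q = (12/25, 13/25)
0.0184 dits

KL divergence satisfies the Gibbs inequality: D_KL(P||Q) ≥ 0 for all distributions P, Q.

D_KL(P||Q) = Σ p(x) log(p(x)/q(x))
Term by term:
  x=0: 5/8 × log_10[(5/8)/(12/25)] = 0.0716
  x=1: 3/8 × log_10[(3/8)/(13/25)] = -0.0532
D_KL(P||Q) = 0.0184 dits

D_KL(P||Q) = 0.0184 ≥ 0 ✓

This non-negativity is a fundamental property: relative entropy cannot be negative because it measures how different Q is from P.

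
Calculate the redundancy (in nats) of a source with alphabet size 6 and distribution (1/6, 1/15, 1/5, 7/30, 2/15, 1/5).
0.0606 nats

Redundancy measures how far a source is from maximum entropy:
R = H_max - H(X)

Maximum entropy for 6 symbols: H_max = log_e(6) = 1.7918 nats
Actual entropy: H(X) = 1.7312 nats
Redundancy: R = 1.7918 - 1.7312 = 0.0606 nats

This redundancy represents potential for compression: the source could be compressed by 0.0606 nats per symbol.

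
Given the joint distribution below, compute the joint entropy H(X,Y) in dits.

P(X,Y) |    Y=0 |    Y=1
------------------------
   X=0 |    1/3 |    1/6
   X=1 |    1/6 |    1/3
0.5775 dits

Joint entropy is H(X,Y) = -Σ_{x,y} p(x,y) log p(x,y).

Summing over all non-zero entries:
H(X,Y) = -[1/3·log_10(1/3) + 1/6·log_10(1/6) + 1/6·log_10(1/6) + 1/3·log_10(1/3)]
H(X,Y) = 0.5775 dits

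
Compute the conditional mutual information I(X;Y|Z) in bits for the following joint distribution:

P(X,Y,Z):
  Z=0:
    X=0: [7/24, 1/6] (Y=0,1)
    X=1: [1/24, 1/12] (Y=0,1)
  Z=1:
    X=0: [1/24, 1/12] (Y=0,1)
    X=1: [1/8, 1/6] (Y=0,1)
0.0289 bits

Conditional mutual information: I(X;Y|Z) = H(X|Z) + H(Y|Z) - H(X,Y|Z)

H(Z) = 0.9799
H(X,Z) = 1.7843 → H(X|Z) = 0.8045
H(Y,Z) = 1.9591 → H(Y|Z) = 0.9793
H(X,Y,Z) = 2.7347 → H(X,Y|Z) = 1.7548

I(X;Y|Z) = 0.8045 + 0.9793 - 1.7548 = 0.0289 bits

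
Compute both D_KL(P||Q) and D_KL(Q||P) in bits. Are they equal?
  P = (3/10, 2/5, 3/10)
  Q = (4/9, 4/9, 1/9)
D_KL(P||Q) = 0.1990, D_KL(Q||P) = 0.1604

KL divergence is not symmetric: D_KL(P||Q) ≠ D_KL(Q||P) in general.

D_KL(P||Q) = 0.1990 bits
D_KL(Q||P) = 0.1604 bits

No, they are not equal!

This asymmetry is why KL divergence is not a true distance metric.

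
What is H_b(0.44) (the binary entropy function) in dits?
0.2979 dits

The binary entropy function is:
H(p) = -p log(p) - (1-p) log(1-p)

H(0.44) = -0.44 × log_10(0.44) - 0.56 × log_10(0.56)
H(0.44) = 0.2979 dits

Note: Binary entropy is maximized at p=0.5 (H=1 bit) and minimized at p=0 or p=1 (H=0).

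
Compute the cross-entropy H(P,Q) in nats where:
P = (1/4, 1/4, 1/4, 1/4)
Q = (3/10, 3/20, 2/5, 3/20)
1.4786 nats

Cross-entropy: H(P,Q) = -Σ p(x) log q(x)

Alternatively: H(P,Q) = H(P) + D_KL(P||Q)
H(P) = 1.3863 nats
D_KL(P||Q) = 0.0923 nats

H(P,Q) = 1.3863 + 0.0923 = 1.4786 nats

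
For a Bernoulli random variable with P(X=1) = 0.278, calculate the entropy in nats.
0.5911 nats

The binary entropy function is:
H(p) = -p log(p) - (1-p) log(1-p)

H(0.278) = -0.278 × log_e(0.278) - 0.722 × log_e(0.722)
H(0.278) = 0.5911 nats

Note: Binary entropy is maximized at p=0.5 (H=1 bit) and minimized at p=0 or p=1 (H=0).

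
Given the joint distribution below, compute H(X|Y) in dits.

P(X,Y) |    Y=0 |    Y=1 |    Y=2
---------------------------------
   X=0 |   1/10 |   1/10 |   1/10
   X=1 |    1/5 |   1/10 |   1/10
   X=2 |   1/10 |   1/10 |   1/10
0.4669 dits

Using the chain rule: H(X|Y) = H(X,Y) - H(Y)

First, compute H(X,Y) = 0.9398 dits

Marginal P(Y) = (2/5, 3/10, 3/10)
H(Y) = 0.4729 dits

H(X|Y) = H(X,Y) - H(Y) = 0.9398 - 0.4729 = 0.4669 dits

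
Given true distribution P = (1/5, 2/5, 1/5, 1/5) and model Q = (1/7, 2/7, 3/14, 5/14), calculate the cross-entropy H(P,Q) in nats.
1.4043 nats

Cross-entropy: H(P,Q) = -Σ p(x) log q(x)

Alternatively: H(P,Q) = H(P) + D_KL(P||Q)
H(P) = 1.3322 nats
D_KL(P||Q) = 0.0721 nats

H(P,Q) = 1.3322 + 0.0721 = 1.4043 nats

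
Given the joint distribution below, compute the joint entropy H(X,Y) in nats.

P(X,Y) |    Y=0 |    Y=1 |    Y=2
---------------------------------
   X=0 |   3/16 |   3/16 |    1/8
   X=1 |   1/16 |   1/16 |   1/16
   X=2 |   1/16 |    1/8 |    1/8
2.1007 nats

Joint entropy is H(X,Y) = -Σ_{x,y} p(x,y) log p(x,y).

Summing over all non-zero entries:
H(X,Y) = -[3/16·log_e(3/16) + 3/16·log_e(3/16) + 1/8·log_e(1/8) + 1/16·log_e(1/16) + 1/16·log_e(1/16) + 1/16·log_e(1/16) + 1/16·log_e(1/16) + 1/8·log_e(1/8) + 1/8·log_e(1/8)]
H(X,Y) = 2.1007 nats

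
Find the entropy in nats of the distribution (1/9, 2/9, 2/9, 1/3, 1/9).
1.5230 nats

Shannon entropy is H(X) = -Σ p(x) log p(x).

For P = (1/9, 2/9, 2/9, 1/3, 1/9):
H = -1/9 × log_e(1/9) -2/9 × log_e(2/9) -2/9 × log_e(2/9) -1/3 × log_e(1/3) -1/9 × log_e(1/9)
H = 1.5230 nats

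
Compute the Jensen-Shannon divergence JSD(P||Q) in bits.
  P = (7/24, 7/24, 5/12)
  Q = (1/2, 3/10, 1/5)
0.0481 bits

Jensen-Shannon divergence is:
JSD(P||Q) = 0.5 × D_KL(P||M) + 0.5 × D_KL(Q||M)
where M = 0.5 × (P + Q) is the mixture distribution.

M = 0.5 × (7/24, 7/24, 5/12) + 0.5 × (1/2, 3/10, 1/5) = (0.395833, 0.295833, 0.308333)

D_KL(P||M) = 0.0465 bits
D_KL(Q||M) = 0.0497 bits

JSD(P||Q) = 0.5 × 0.0465 + 0.5 × 0.0497 = 0.0481 bits

Unlike KL divergence, JSD is symmetric and bounded: 0 ≤ JSD ≤ log(2).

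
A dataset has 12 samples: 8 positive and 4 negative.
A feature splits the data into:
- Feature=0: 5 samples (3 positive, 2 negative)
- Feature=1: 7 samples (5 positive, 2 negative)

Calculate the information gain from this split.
0.0102 bits

Information Gain = H(Y) - H(Y|Feature)

Before split:
P(positive) = 8/12 = 0.6667
H(Y) = 0.9183 bits

After split:
Feature=0: H = 0.9710 bits (weight = 5/12)
Feature=1: H = 0.8631 bits (weight = 7/12)
H(Y|Feature) = (5/12)×0.9710 + (7/12)×0.8631 = 0.9080 bits

Information Gain = 0.9183 - 0.9080 = 0.0102 bits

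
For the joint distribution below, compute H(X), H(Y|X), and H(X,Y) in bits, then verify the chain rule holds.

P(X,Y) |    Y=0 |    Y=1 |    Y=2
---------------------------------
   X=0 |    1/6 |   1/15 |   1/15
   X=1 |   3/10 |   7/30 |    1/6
H(X,Y) = 2.3936, H(X) = 0.8813, H(Y|X) = 1.5123 (all in bits)

Chain rule: H(X,Y) = H(X) + H(Y|X)

Left side — joint entropy directly:
H(X,Y) = -Σ p(x,y) log p(x,y) = 2.3936 bits

Right side — compute H(Y|X) from the conditional distributions:
P(X) = (3/10, 7/10), so H(X) = 0.8813 bits
H(Y|X) = Σ_x P(X=x) · H(Y|X=x):
  P(Y|X=0) = (5/9, 2/9, 2/9), H(Y|X=0) = 1.4355, weight P(X=0) = 3/10
  P(Y|X=1) = (3/7, 1/3, 5/21), H(Y|X=1) = 1.5452, weight P(X=1) = 7/10
H(Y|X) = 1.5123 bits

H(X) + H(Y|X) = 0.8813 + 1.5123 = 2.3936 bits

Both sides equal 2.3936 bits. ✓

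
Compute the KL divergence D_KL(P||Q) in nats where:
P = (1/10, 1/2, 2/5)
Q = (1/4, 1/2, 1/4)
0.0964 nats

KL divergence: D_KL(P||Q) = Σ p(x) log(p(x)/q(x))

Computing term by term:
  x=0: 1/10 × log_e[(1/10)/(1/4)] = 1/10 × -0.9163 = -0.0916
  x=1: 1/2 × log_e[(1/2)/(1/2)] = 1/2 × 0.0000 = 0.0000
  x=2: 2/5 × log_e[(2/5)/(1/4)] = 2/5 × 0.4700 = 0.1880

D_KL(P||Q) = 0.0964 nats

Note: KL divergence is always non-negative and equals 0 iff P = Q.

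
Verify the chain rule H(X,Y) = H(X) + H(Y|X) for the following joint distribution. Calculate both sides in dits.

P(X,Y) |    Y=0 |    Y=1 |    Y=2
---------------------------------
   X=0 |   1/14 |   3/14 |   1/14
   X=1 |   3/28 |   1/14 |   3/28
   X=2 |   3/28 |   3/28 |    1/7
H(X,Y) = 0.9254, H(X) = 0.4748, H(Y|X) = 0.4506 (all in dits)

Chain rule: H(X,Y) = H(X) + H(Y|X)

Left side — joint entropy directly:
H(X,Y) = -Σ p(x,y) log p(x,y) = 0.9254 dits

Right side — compute H(Y|X) from the conditional distributions:
P(X) = (5/14, 2/7, 5/14), so H(X) = 0.4748 dits
H(Y|X) = Σ_x P(X=x) · H(Y|X=x):
  P(Y|X=0) = (1/5, 3/5, 1/5), H(Y|X=0) = 0.4127, weight P(X=0) = 5/14
  P(Y|X=1) = (3/8, 1/4, 3/8), H(Y|X=1) = 0.4700, weight P(X=1) = 2/7
  P(Y|X=2) = (3/10, 3/10, 2/5), H(Y|X=2) = 0.4729, weight P(X=2) = 5/14
H(Y|X) = 0.4506 dits

H(X) + H(Y|X) = 0.4748 + 0.4506 = 0.9254 dits

Both sides equal 0.9254 dits. ✓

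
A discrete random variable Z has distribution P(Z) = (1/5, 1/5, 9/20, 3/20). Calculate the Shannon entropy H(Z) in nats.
1.2877 nats

Shannon entropy is H(X) = -Σ p(x) log p(x).

For P = (1/5, 1/5, 9/20, 3/20):
H = -1/5 × log_e(1/5) -1/5 × log_e(1/5) -9/20 × log_e(9/20) -3/20 × log_e(3/20)
H = 1.2877 nats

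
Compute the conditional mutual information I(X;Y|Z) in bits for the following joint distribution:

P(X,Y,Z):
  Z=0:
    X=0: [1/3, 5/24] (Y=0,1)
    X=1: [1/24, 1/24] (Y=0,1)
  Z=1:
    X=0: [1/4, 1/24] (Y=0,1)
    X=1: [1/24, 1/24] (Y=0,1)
0.0335 bits

Conditional mutual information: I(X;Y|Z) = H(X|Z) + H(Y|Z) - H(X,Y|Z)

H(Z) = 0.9544
H(X,Z) = 1.5951 → H(X|Z) = 0.6406
H(Y,Z) = 1.8479 → H(Y|Z) = 0.8934
H(X,Y,Z) = 2.4550 → H(X,Y|Z) = 1.5006

I(X;Y|Z) = 0.6406 + 0.8934 - 1.5006 = 0.0335 bits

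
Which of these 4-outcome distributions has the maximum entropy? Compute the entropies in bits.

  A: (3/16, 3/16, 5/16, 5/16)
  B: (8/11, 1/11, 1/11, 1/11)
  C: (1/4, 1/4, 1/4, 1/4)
C

For a discrete distribution over n outcomes, entropy is maximized by the uniform distribution.

Computing entropies:
H(A) = 1.9544 bits
H(B) = 1.2776 bits
H(C) = 2.0000 bits

The uniform distribution (where all probabilities equal 1/4) achieves the maximum entropy of log_2(4) = 2.0000 bits.

Distribution C has the highest entropy.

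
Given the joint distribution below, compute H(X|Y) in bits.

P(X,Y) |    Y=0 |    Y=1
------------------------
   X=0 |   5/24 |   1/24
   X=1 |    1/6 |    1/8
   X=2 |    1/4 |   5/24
1.4854 bits

Using the chain rule: H(X|Y) = H(X,Y) - H(Y)

First, compute H(X,Y) = 2.4398 bits

Marginal P(Y) = (5/8, 3/8)
H(Y) = 0.9544 bits

H(X|Y) = H(X,Y) - H(Y) = 2.4398 - 0.9544 = 1.4854 bits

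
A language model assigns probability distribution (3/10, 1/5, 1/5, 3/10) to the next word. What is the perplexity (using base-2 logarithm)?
3.9203

Perplexity is 2^H (or exp(H) for natural log).

First, H = -Σ p log p = 1.9710 bits
Perplexity = 2^1.9710 = 3.9203

Interpretation: The model's uncertainty is equivalent to choosing uniformly among 3.9 options.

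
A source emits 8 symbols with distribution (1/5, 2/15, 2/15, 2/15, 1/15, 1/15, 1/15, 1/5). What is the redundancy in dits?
0.0383 dits

Redundancy measures how far a source is from maximum entropy:
R = H_max - H(X)

Maximum entropy for 8 symbols: H_max = log_10(8) = 0.9031 dits
Actual entropy: H(X) = 0.8648 dits
Redundancy: R = 0.9031 - 0.8648 = 0.0383 dits

This redundancy represents potential for compression: the source could be compressed by 0.0383 dits per symbol.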